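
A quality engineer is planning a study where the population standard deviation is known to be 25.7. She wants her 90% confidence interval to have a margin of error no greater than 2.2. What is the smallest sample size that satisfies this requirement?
n ≥ 370

For margin E ≤ 2.2:
n ≥ (z* · σ / E)²
n ≥ (1.645 · 25.7 / 2.2)²
n ≥ 369.28

Minimum n = 370 (rounding up)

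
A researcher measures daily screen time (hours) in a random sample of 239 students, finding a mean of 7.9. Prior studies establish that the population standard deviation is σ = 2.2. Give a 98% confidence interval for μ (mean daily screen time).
(7.57, 8.23)

z-interval (σ known):
z* = 2.326 for 98% confidence

Margin of error = z* · σ/√n = 2.326 · 2.2/√239 = 0.33

CI: (7.9 - 0.33, 7.9 + 0.33) = (7.57, 8.23)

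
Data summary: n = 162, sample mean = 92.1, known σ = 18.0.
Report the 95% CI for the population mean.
(89.33, 94.87)

z-interval (σ known):
z* = 1.960 for 95% confidence

Margin of error = z* · σ/√n = 1.960 · 18.0/√162 = 2.77

CI: (92.1 - 2.77, 92.1 + 2.77) = (89.33, 94.87)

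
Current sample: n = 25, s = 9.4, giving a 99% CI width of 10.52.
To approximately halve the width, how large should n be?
n ≈ 100

CI width ∝ 1/√n
To reduce width by factor 2, need √n to grow by 2 → need 2² = 4 times as many samples.

Current: n = 25, width = 10.52
New: n = 100, width ≈ 4.94

Width reduced by factor of 10.52/4.94 = 2.13.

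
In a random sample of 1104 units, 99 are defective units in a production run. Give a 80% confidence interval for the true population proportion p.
(0.079, 0.101)

Proportion CI:
p̂ = 99/1104 = 0.08967
SE = √(p̂(1-p̂)/n) = √(0.08967 · 0.91033 / 1104) = 0.00860

z* = 1.282
Margin = z* · SE = 1.282 · 0.00860 = 0.0110

CI: 0.08967 ± 0.0110 = (0.079, 0.101)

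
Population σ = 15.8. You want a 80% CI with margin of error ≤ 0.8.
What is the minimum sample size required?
n ≥ 642

For margin E ≤ 0.8:
n ≥ (z* · σ / E)²
n ≥ (1.282 · 15.8 / 0.8)²
n ≥ 641.08

Minimum n = 642 (rounding up)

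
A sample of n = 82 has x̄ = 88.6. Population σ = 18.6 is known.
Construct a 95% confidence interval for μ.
(84.57, 92.63)

z-interval (σ known):
z* = 1.960 for 95% confidence

Margin of error = z* · σ/√n = 1.960 · 18.6/√82 = 4.03

CI: (88.6 - 4.03, 88.6 + 4.03) = (84.57, 92.63)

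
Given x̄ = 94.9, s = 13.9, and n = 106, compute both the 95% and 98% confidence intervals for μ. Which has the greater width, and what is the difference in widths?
98% CI is wider by 1.03

df = 105
95% CI: t* = 1.983, (92.22, 97.58), width = 2 · t* · s/√n = 5.35
98% CI: t* = 2.362, (91.71, 98.09), width = 2 · t* · s/√n = 6.38

The 98% CI is wider by 6.38 - 5.35 = 1.03.
Higher confidence requires a wider interval.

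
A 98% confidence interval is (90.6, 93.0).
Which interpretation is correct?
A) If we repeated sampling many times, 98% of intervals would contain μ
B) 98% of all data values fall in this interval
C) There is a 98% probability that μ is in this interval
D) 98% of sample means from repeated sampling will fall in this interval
A

A) Correct — this is the frequentist long-run coverage interpretation.
B) Wrong — a CI is about the parameter μ, not individual data values.
C) Wrong — μ is fixed; the randomness lives in the interval, not in μ.
D) Wrong — coverage applies to intervals containing μ, not to future x̄ values.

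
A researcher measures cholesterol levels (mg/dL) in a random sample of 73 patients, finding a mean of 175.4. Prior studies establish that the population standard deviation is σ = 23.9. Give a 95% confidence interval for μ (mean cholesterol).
(169.92, 180.88)

z-interval (σ known):
z* = 1.960 for 95% confidence

Margin of error = z* · σ/√n = 1.960 · 23.9/√73 = 5.48

CI: (175.4 - 5.48, 175.4 + 5.48) = (169.92, 180.88)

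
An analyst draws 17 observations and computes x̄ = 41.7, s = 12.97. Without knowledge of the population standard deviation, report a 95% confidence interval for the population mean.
(35.03, 48.37)

t-interval (σ unknown):
df = n - 1 = 16
t* = 2.120 for 95% confidence

Margin of error = t* · s/√n = 2.120 · 12.97/√17 = 6.67

CI: (35.03, 48.37)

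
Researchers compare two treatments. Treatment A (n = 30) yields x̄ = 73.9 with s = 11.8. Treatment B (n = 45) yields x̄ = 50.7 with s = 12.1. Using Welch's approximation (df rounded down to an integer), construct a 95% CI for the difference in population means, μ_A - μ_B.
(17.59, 28.81)

Difference: x̄₁ - x̄₂ = 23.20
SE = √(s₁²/n₁ + s₂²/n₂) = √(11.8²/30 + 12.1²/45) = 2.8098
df = 63.38 → 63 (Welch–Satterthwaite, rounded down)
t* = 1.998

CI: 23.20 ± 1.998 · 2.8098 = 23.20 ± 5.61 = (17.59, 28.81)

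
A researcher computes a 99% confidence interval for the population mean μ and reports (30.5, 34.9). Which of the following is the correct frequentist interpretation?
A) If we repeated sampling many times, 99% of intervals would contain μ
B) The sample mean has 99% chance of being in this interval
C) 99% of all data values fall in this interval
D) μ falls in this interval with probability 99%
A

A) Correct — this is the frequentist long-run coverage interpretation.
B) Wrong — x̄ is observed and sits in the interval by construction.
C) Wrong — a CI is about the parameter μ, not individual data values.
D) Wrong — μ is fixed; the randomness lives in the interval, not in μ.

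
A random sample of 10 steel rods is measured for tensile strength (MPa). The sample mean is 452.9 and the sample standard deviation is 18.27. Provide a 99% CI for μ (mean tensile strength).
(434.12, 471.68)

t-interval (σ unknown):
df = n - 1 = 9
t* = 3.250 for 99% confidence

Margin of error = t* · s/√n = 3.250 · 18.27/√10 = 18.78

CI: (434.12, 471.68)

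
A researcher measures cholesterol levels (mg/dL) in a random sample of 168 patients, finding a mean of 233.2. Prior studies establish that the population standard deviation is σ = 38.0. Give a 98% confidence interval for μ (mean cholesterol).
(226.38, 240.02)

z-interval (σ known):
z* = 2.326 for 98% confidence

Margin of error = z* · σ/√n = 2.326 · 38.0/√168 = 6.82

CI: (233.2 - 6.82, 233.2 + 6.82) = (226.38, 240.02)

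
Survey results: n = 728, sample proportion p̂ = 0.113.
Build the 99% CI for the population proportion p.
(0.083, 0.143)

Proportion CI:
SE = √(p̂(1-p̂)/n) = √(0.113 · 0.887 / 728) = 0.01173

z* = 2.576
Margin = z* · SE = 2.576 · 0.01173 = 0.0302

CI: 0.113 ± 0.0302 = (0.083, 0.143)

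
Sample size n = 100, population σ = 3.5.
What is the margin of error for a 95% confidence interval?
Margin of error = 0.69

Margin of error = z* · σ/√n
= 1.960 · 3.5/√100
= 1.960 · 3.5/10.0000
= 0.69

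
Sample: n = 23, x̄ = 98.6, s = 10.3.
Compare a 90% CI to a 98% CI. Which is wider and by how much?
98% CI is wider by 3.39

df = 22
90% CI: t* = 1.717, (94.91, 102.29), width = 2 · t* · s/√n = 7.38
98% CI: t* = 2.508, (93.21, 103.99), width = 2 · t* · s/√n = 10.77

The 98% CI is wider by 10.77 - 7.38 = 3.39.
Higher confidence requires a wider interval.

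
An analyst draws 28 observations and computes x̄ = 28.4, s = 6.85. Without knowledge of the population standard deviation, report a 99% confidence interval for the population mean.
(24.81, 31.99)

t-interval (σ unknown):
df = n - 1 = 27
t* = 2.771 for 99% confidence

Margin of error = t* · s/√n = 2.771 · 6.85/√28 = 3.59

CI: (24.81, 31.99)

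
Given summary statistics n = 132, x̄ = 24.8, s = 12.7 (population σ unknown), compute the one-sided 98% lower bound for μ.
μ ≥ 22.51

Lower bound (one-sided):
t* = 2.074 (one-sided for 98%)
Lower bound = x̄ - t* · s/√n = 24.8 - 2.074 · 12.7/√132 = 22.51

We are 98% confident that μ ≥ 22.51.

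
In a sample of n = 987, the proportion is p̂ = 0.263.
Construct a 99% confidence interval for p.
(0.227, 0.299)

Proportion CI:
SE = √(p̂(1-p̂)/n) = √(0.263 · 0.737 / 987) = 0.01401

z* = 2.576
Margin = z* · SE = 2.576 · 0.01401 = 0.0361

CI: 0.263 ± 0.0361 = (0.227, 0.299)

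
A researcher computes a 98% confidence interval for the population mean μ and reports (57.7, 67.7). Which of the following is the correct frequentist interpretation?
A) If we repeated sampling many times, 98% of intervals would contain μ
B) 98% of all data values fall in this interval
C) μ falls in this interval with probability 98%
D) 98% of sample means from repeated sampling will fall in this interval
A

A) Correct — this is the frequentist long-run coverage interpretation.
B) Wrong — a CI is about the parameter μ, not individual data values.
C) Wrong — μ is fixed; the randomness lives in the interval, not in μ.
D) Wrong — coverage applies to intervals containing μ, not to future x̄ values.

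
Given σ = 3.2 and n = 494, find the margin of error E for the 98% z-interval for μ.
Margin of error = 0.33

Margin of error = z* · σ/√n
= 2.326 · 3.2/√494
= 2.326 · 3.2/22.2261
= 0.33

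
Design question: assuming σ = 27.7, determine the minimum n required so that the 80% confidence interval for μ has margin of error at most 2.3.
n ≥ 239

For margin E ≤ 2.3:
n ≥ (z* · σ / E)²
n ≥ (1.282 · 27.7 / 2.3)²
n ≥ 238.39

Minimum n = 239 (rounding up)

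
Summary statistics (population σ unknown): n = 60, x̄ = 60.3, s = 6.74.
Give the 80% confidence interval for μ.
(59.17, 61.43)

t-interval (σ unknown):
df = n - 1 = 59
t* = 1.296 for 80% confidence

Margin of error = t* · s/√n = 1.296 · 6.74/√60 = 1.13

CI: (59.17, 61.43)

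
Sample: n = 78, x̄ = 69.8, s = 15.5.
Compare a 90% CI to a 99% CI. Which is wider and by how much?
99% CI is wider by 3.43

df = 77
90% CI: t* = 1.665, (66.88, 72.72), width = 2 · t* · s/√n = 5.84
99% CI: t* = 2.641, (65.16, 74.44), width = 2 · t* · s/√n = 9.27

The 99% CI is wider by 9.27 - 5.84 = 3.43.
Higher confidence requires a wider interval.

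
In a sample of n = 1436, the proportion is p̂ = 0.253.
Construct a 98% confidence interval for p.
(0.226, 0.280)

Proportion CI:
SE = √(p̂(1-p̂)/n) = √(0.253 · 0.747 / 1436) = 0.01147

z* = 2.326
Margin = z* · SE = 2.326 · 0.01147 = 0.0267

CI: 0.253 ± 0.0267 = (0.226, 0.280)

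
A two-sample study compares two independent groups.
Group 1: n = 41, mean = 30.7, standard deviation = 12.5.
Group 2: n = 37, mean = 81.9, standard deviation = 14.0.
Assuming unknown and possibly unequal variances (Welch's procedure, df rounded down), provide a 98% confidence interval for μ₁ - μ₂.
(-58.38, -44.02)

Difference: x̄₁ - x̄₂ = -51.20
SE = √(s₁²/n₁ + s₂²/n₂) = √(12.5²/41 + 14.0²/37) = 3.0180
df = 72.61 → 72 (Welch–Satterthwaite, rounded down)
t* = 2.379

CI: -51.20 ± 2.379 · 3.0180 = -51.20 ± 7.18 = (-58.38, -44.02)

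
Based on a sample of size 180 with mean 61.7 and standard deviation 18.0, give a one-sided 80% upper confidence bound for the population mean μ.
μ ≤ 62.83

Upper bound (one-sided):
t* = 0.844 (one-sided for 80%)
Upper bound = x̄ + t* · s/√n = 61.7 + 0.844 · 18.0/√180 = 62.83

We are 80% confident that μ ≤ 62.83.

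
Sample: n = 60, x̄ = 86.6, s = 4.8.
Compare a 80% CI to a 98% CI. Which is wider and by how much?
98% CI is wider by 1.35

df = 59
80% CI: t* = 1.296, (85.80, 87.40), width = 2 · t* · s/√n = 1.61
98% CI: t* = 2.391, (85.12, 88.08), width = 2 · t* · s/√n = 2.96

The 98% CI is wider by 2.96 - 1.61 = 1.35.
Higher confidence requires a wider interval.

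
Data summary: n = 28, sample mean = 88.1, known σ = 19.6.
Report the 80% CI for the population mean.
(83.35, 92.85)

z-interval (σ known):
z* = 1.282 for 80% confidence

Margin of error = z* · σ/√n = 1.282 · 19.6/√28 = 4.75

CI: (88.1 - 4.75, 88.1 + 4.75) = (83.35, 92.85)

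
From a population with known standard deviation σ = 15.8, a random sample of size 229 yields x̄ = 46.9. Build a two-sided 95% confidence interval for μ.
(44.85, 48.95)

z-interval (σ known):
z* = 1.960 for 95% confidence

Margin of error = z* · σ/√n = 1.960 · 15.8/√229 = 2.05

CI: (46.9 - 2.05, 46.9 + 2.05) = (44.85, 48.95)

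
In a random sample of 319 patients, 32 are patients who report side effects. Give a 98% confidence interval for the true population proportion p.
(0.061, 0.139)

Proportion CI:
p̂ = 32/319 = 0.10031
SE = √(p̂(1-p̂)/n) = √(0.10031 · 0.89969 / 319) = 0.01682

z* = 2.326
Margin = z* · SE = 2.326 · 0.01682 = 0.0391

CI: 0.10031 ± 0.0391 = (0.061, 0.139)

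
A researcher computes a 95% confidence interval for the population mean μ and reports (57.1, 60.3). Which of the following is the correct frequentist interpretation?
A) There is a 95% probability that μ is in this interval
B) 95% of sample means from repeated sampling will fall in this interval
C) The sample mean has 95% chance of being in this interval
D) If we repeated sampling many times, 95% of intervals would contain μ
D

A) Wrong — μ is fixed; the randomness lives in the interval, not in μ.
B) Wrong — coverage applies to intervals containing μ, not to future x̄ values.
C) Wrong — x̄ is observed and sits in the interval by construction.
D) Correct — this is the frequentist long-run coverage interpretation.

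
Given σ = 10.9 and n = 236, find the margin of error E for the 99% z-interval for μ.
Margin of error = 1.83

Margin of error = z* · σ/√n
= 2.576 · 10.9/√236
= 2.576 · 10.9/15.3623
= 1.83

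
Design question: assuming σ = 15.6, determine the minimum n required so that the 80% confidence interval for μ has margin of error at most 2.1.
n ≥ 91

For margin E ≤ 2.1:
n ≥ (z* · σ / E)²
n ≥ (1.282 · 15.6 / 2.1)²
n ≥ 90.70

Minimum n = 91 (rounding up)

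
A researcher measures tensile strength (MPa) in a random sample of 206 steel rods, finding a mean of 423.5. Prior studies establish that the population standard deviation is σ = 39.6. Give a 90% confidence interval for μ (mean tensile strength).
(418.96, 428.04)

z-interval (σ known):
z* = 1.645 for 90% confidence

Margin of error = z* · σ/√n = 1.645 · 39.6/√206 = 4.54

CI: (423.5 - 4.54, 423.5 + 4.54) = (418.96, 428.04)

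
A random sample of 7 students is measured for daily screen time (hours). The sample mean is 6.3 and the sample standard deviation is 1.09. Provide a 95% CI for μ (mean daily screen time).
(5.29, 7.31)

t-interval (σ unknown):
df = n - 1 = 6
t* = 2.447 for 95% confidence

Margin of error = t* · s/√n = 2.447 · 1.09/√7 = 1.01

CI: (5.29, 7.31)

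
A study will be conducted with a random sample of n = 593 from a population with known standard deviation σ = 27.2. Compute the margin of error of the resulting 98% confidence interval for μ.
Margin of error = 2.60

Margin of error = z* · σ/√n
= 2.326 · 27.2/√593
= 2.326 · 27.2/24.3516
= 2.60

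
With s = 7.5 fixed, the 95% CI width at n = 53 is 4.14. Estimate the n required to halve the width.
n ≈ 212

CI width ∝ 1/√n
To reduce width by factor 2, need √n to grow by 2 → need 2² = 4 times as many samples.

Current: n = 53, width = 4.14
New: n = 212, width ≈ 2.03

Width reduced by factor of 4.14/2.03 = 2.04.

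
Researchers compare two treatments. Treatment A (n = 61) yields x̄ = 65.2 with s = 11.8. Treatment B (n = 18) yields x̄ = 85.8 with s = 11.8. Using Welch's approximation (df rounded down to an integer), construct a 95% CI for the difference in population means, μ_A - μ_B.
(-27.09, -14.11)

Difference: x̄₁ - x̄₂ = -20.60
SE = √(s₁²/n₁ + s₂²/n₂) = √(11.8²/61 + 11.8²/18) = 3.1652
df = 27.83 → 27 (Welch–Satterthwaite, rounded down)
t* = 2.052

CI: -20.60 ± 2.052 · 3.1652 = -20.60 ± 6.49 = (-27.09, -14.11)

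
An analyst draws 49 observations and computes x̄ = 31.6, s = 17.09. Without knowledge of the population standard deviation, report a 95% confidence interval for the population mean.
(26.69, 36.51)

t-interval (σ unknown):
df = n - 1 = 48
t* = 2.011 for 95% confidence

Margin of error = t* · s/√n = 2.011 · 17.09/√49 = 4.91

CI: (26.69, 36.51)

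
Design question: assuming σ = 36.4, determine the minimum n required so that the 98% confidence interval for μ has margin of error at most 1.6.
n ≥ 2801

For margin E ≤ 1.6:
n ≥ (z* · σ / E)²
n ≥ (2.326 · 36.4 / 1.6)²
n ≥ 2800.16

Minimum n = 2801 (rounding up)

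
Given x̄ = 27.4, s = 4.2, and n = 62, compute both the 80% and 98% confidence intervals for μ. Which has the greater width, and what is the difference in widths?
98% CI is wider by 1.17

df = 61
80% CI: t* = 1.296, (26.71, 28.09), width = 2 · t* · s/√n = 1.38
98% CI: t* = 2.389, (26.13, 28.67), width = 2 · t* · s/√n = 2.55

The 98% CI is wider by 2.55 - 1.38 = 1.17.
Higher confidence requires a wider interval.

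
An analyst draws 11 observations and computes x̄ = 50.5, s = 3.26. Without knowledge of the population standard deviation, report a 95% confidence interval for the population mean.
(48.31, 52.69)

t-interval (σ unknown):
df = n - 1 = 10
t* = 2.228 for 95% confidence

Margin of error = t* · s/√n = 2.228 · 3.26/√11 = 2.19

CI: (48.31, 52.69)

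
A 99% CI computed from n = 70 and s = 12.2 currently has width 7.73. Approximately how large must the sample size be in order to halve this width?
n ≈ 280

CI width ∝ 1/√n
To reduce width by factor 2, need √n to grow by 2 → need 2² = 4 times as many samples.

Current: n = 70, width = 7.73
New: n = 280, width ≈ 3.78

Width reduced by factor of 7.73/3.78 = 2.04.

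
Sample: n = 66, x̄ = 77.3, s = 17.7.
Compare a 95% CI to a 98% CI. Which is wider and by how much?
98% CI is wider by 1.69

df = 65
95% CI: t* = 1.997, (72.95, 81.65), width = 2 · t* · s/√n = 8.70
98% CI: t* = 2.385, (72.10, 82.50), width = 2 · t* · s/√n = 10.39

The 98% CI is wider by 10.39 - 8.70 = 1.69.
Higher confidence requires a wider interval.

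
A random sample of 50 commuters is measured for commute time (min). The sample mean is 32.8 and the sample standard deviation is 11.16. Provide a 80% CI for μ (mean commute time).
(30.75, 34.85)

t-interval (σ unknown):
df = n - 1 = 49
t* = 1.299 for 80% confidence

Margin of error = t* · s/√n = 1.299 · 11.16/√50 = 2.05

CI: (30.75, 34.85)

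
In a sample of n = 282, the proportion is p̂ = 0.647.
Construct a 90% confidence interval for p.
(0.600, 0.694)

Proportion CI:
SE = √(p̂(1-p̂)/n) = √(0.647 · 0.353 / 282) = 0.02846

z* = 1.645
Margin = z* · SE = 1.645 · 0.02846 = 0.0468

CI: 0.647 ± 0.0468 = (0.600, 0.694)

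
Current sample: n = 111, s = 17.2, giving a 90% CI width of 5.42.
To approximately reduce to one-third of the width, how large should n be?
n ≈ 999

CI width ∝ 1/√n
To reduce width by factor 3, need √n to grow by 3 → need 3² = 9 times as many samples.

Current: n = 111, width = 5.42
New: n = 999, width ≈ 1.79

Width reduced by factor of 5.42/1.79 = 3.03.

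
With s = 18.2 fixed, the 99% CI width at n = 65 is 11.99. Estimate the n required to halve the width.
n ≈ 260

CI width ∝ 1/√n
To reduce width by factor 2, need √n to grow by 2 → need 2² = 4 times as many samples.

Current: n = 65, width = 11.99
New: n = 260, width ≈ 5.86

Width reduced by factor of 11.99/5.86 = 2.05.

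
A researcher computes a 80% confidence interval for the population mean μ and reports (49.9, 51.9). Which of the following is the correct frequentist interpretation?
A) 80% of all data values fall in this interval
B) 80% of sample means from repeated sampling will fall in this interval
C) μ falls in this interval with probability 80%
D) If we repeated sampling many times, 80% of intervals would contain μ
D

A) Wrong — a CI is about the parameter μ, not individual data values.
B) Wrong — coverage applies to intervals containing μ, not to future x̄ values.
C) Wrong — μ is fixed; the randomness lives in the interval, not in μ.
D) Correct — this is the frequentist long-run coverage interpretation.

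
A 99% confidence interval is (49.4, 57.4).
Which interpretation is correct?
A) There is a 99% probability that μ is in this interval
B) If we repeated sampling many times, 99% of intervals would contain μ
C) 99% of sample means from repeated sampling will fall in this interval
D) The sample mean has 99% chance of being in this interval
B

A) Wrong — μ is fixed; the randomness lives in the interval, not in μ.
B) Correct — this is the frequentist long-run coverage interpretation.
C) Wrong — coverage applies to intervals containing μ, not to future x̄ values.
D) Wrong — x̄ is observed and sits in the interval by construction.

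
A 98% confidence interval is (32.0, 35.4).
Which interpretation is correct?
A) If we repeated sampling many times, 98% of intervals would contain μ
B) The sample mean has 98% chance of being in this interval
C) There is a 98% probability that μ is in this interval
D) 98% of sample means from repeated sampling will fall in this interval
A

A) Correct — this is the frequentist long-run coverage interpretation.
B) Wrong — x̄ is observed and sits in the interval by construction.
C) Wrong — μ is fixed; the randomness lives in the interval, not in μ.
D) Wrong — coverage applies to intervals containing μ, not to future x̄ values.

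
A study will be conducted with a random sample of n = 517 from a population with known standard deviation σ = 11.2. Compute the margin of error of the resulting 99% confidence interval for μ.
Margin of error = 1.27

Margin of error = z* · σ/√n
= 2.576 · 11.2/√517
= 2.576 · 11.2/22.7376
= 1.27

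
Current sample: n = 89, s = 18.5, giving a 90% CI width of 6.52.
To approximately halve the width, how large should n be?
n ≈ 356

CI width ∝ 1/√n
To reduce width by factor 2, need √n to grow by 2 → need 2² = 4 times as many samples.

Current: n = 89, width = 6.52
New: n = 356, width ≈ 3.23

Width reduced by factor of 6.52/3.23 = 2.02.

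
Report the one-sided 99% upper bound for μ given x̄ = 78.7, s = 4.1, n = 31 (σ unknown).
μ ≤ 80.51

Upper bound (one-sided):
t* = 2.457 (one-sided for 99%)
Upper bound = x̄ + t* · s/√n = 78.7 + 2.457 · 4.1/√31 = 80.51

We are 99% confident that μ ≤ 80.51.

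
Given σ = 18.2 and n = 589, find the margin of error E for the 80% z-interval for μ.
Margin of error = 0.96

Margin of error = z* · σ/√n
= 1.282 · 18.2/√589
= 1.282 · 18.2/24.2693
= 0.96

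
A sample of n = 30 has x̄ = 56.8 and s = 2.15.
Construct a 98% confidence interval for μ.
(55.83, 57.77)

t-interval (σ unknown):
df = n - 1 = 29
t* = 2.462 for 98% confidence

Margin of error = t* · s/√n = 2.462 · 2.15/√30 = 0.97

CI: (55.83, 57.77)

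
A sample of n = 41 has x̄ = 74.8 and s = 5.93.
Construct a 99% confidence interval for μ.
(72.30, 77.30)

t-interval (σ unknown):
df = n - 1 = 40
t* = 2.704 for 99% confidence

Margin of error = t* · s/√n = 2.704 · 5.93/√41 = 2.50

CI: (72.30, 77.30)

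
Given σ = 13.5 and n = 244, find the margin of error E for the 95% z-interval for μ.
Margin of error = 1.69

Margin of error = z* · σ/√n
= 1.960 · 13.5/√244
= 1.960 · 13.5/15.6205
= 1.69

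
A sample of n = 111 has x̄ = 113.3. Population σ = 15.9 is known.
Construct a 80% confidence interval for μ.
(111.37, 115.23)

z-interval (σ known):
z* = 1.282 for 80% confidence

Margin of error = z* · σ/√n = 1.282 · 15.9/√111 = 1.93

CI: (113.3 - 1.93, 113.3 + 1.93) = (111.37, 115.23)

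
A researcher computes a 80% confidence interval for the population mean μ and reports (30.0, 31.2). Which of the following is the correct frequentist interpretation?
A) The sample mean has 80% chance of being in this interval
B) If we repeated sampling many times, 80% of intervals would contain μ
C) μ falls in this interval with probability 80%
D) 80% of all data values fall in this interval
B

A) Wrong — x̄ is observed and sits in the interval by construction.
B) Correct — this is the frequentist long-run coverage interpretation.
C) Wrong — μ is fixed; the randomness lives in the interval, not in μ.
D) Wrong — a CI is about the parameter μ, not individual data values.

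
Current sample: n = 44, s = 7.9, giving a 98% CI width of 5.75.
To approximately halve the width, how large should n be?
n ≈ 176

CI width ∝ 1/√n
To reduce width by factor 2, need √n to grow by 2 → need 2² = 4 times as many samples.

Current: n = 44, width = 5.75
New: n = 176, width ≈ 2.80

Width reduced by factor of 5.75/2.80 = 2.05.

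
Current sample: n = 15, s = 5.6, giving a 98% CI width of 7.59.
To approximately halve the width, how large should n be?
n ≈ 60

CI width ∝ 1/√n
To reduce width by factor 2, need √n to grow by 2 → need 2² = 4 times as many samples.

Current: n = 15, width = 7.59
New: n = 60, width ≈ 3.46

Width reduced by factor of 7.59/3.46 = 2.19.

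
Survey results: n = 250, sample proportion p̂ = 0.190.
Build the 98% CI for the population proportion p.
(0.132, 0.248)

Proportion CI:
SE = √(p̂(1-p̂)/n) = √(0.190 · 0.810 / 250) = 0.02481

z* = 2.326
Margin = z* · SE = 2.326 · 0.02481 = 0.0577

CI: 0.190 ± 0.0577 = (0.132, 0.248)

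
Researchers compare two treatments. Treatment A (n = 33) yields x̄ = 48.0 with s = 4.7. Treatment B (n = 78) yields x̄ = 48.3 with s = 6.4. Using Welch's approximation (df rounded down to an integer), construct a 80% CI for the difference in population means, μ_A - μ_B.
(-1.71, 1.11)

Difference: x̄₁ - x̄₂ = -0.30
SE = √(s₁²/n₁ + s₂²/n₂) = √(4.7²/33 + 6.4²/78) = 1.0929
df = 81.15 → 81 (Welch–Satterthwaite, rounded down)
t* = 1.292

CI: -0.30 ± 1.292 · 1.0929 = -0.30 ± 1.41 = (-1.71, 1.11)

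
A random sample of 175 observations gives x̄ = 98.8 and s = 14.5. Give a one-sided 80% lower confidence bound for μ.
μ ≥ 97.87

Lower bound (one-sided):
t* = 0.844 (one-sided for 80%)
Lower bound = x̄ - t* · s/√n = 98.8 - 0.844 · 14.5/√175 = 97.87

We are 80% confident that μ ≥ 97.87.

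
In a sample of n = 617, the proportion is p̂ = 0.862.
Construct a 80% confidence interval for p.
(0.844, 0.880)

Proportion CI:
SE = √(p̂(1-p̂)/n) = √(0.862 · 0.138 / 617) = 0.01389

z* = 1.282
Margin = z* · SE = 1.282 · 0.01389 = 0.0178

CI: 0.862 ± 0.0178 = (0.844, 0.880)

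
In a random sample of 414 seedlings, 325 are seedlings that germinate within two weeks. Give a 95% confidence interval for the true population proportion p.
(0.745, 0.825)

Proportion CI:
p̂ = 325/414 = 0.78502
SE = √(p̂(1-p̂)/n) = √(0.78502 · 0.21498 / 414) = 0.02019

z* = 1.960
Margin = z* · SE = 1.960 · 0.02019 = 0.0396

CI: 0.78502 ± 0.0396 = (0.745, 0.825)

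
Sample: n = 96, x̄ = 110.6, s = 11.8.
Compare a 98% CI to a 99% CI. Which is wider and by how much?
99% CI is wider by 0.63

df = 95
98% CI: t* = 2.366, (107.75, 113.45), width = 2 · t* · s/√n = 5.70
99% CI: t* = 2.629, (107.43, 113.77), width = 2 · t* · s/√n = 6.33

The 99% CI is wider by 6.33 - 5.70 = 0.63.
Higher confidence requires a wider interval.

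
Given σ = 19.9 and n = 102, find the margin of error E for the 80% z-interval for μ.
Margin of error = 2.53

Margin of error = z* · σ/√n
= 1.282 · 19.9/√102
= 1.282 · 19.9/10.0995
= 2.53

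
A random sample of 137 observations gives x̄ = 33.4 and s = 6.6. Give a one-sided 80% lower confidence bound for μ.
μ ≥ 32.92

Lower bound (one-sided):
t* = 0.844 (one-sided for 80%)
Lower bound = x̄ - t* · s/√n = 33.4 - 0.844 · 6.6/√137 = 32.92

We are 80% confident that μ ≥ 32.92.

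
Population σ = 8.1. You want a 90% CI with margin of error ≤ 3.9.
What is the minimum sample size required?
n ≥ 12

For margin E ≤ 3.9:
n ≥ (z* · σ / E)²
n ≥ (1.645 · 8.1 / 3.9)²
n ≥ 11.67

Minimum n = 12 (rounding up)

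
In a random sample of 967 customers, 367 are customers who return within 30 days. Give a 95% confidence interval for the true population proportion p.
(0.349, 0.410)

Proportion CI:
p̂ = 367/967 = 0.37952
SE = √(p̂(1-p̂)/n) = √(0.37952 · 0.62048 / 967) = 0.01561

z* = 1.960
Margin = z* · SE = 1.960 · 0.01561 = 0.0306

CI: 0.37952 ± 0.0306 = (0.349, 0.410)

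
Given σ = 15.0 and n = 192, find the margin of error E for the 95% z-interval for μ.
Margin of error = 2.12

Margin of error = z* · σ/√n
= 1.960 · 15.0/√192
= 1.960 · 15.0/13.8564
= 2.12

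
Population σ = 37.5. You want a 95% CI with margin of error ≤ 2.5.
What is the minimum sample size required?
n ≥ 865

For margin E ≤ 2.5:
n ≥ (z* · σ / E)²
n ≥ (1.960 · 37.5 / 2.5)²
n ≥ 864.36

Minimum n = 865 (rounding up)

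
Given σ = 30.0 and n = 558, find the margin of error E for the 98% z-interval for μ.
Margin of error = 2.95

Margin of error = z* · σ/√n
= 2.326 · 30.0/√558
= 2.326 · 30.0/23.6220
= 2.95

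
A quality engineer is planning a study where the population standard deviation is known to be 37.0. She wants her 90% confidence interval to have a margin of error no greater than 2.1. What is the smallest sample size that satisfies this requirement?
n ≥ 841

For margin E ≤ 2.1:
n ≥ (z* · σ / E)²
n ≥ (1.645 · 37.0 / 2.1)²
n ≥ 840.03

Minimum n = 841 (rounding up)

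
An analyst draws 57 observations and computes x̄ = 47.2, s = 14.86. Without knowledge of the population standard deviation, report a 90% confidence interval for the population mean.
(43.91, 50.49)

t-interval (σ unknown):
df = n - 1 = 56
t* = 1.673 for 90% confidence

Margin of error = t* · s/√n = 1.673 · 14.86/√57 = 3.29

CI: (43.91, 50.49)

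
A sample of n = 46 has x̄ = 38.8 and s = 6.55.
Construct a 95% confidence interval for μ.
(36.85, 40.75)

t-interval (σ unknown):
df = n - 1 = 45
t* = 2.014 for 95% confidence

Margin of error = t* · s/√n = 2.014 · 6.55/√46 = 1.95

CI: (36.85, 40.75)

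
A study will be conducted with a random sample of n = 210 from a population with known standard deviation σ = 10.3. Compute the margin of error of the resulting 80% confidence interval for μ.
Margin of error = 0.91

Margin of error = z* · σ/√n
= 1.282 · 10.3/√210
= 1.282 · 10.3/14.4914
= 0.91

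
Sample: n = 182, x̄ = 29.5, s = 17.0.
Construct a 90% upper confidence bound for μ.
μ ≤ 31.12

Upper bound (one-sided):
t* = 1.286 (one-sided for 90%)
Upper bound = x̄ + t* · s/√n = 29.5 + 1.286 · 17.0/√182 = 31.12

We are 90% confident that μ ≤ 31.12.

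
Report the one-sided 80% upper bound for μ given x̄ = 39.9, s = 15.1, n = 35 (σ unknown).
μ ≤ 42.07

Upper bound (one-sided):
t* = 0.852 (one-sided for 80%)
Upper bound = x̄ + t* · s/√n = 39.9 + 0.852 · 15.1/√35 = 42.07

We are 80% confident that μ ≤ 42.07.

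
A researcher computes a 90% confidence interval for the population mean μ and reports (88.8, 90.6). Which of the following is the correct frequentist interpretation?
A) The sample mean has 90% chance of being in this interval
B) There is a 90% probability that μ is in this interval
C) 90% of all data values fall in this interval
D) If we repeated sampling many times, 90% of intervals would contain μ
D

A) Wrong — x̄ is observed and sits in the interval by construction.
B) Wrong — μ is fixed; the randomness lives in the interval, not in μ.
C) Wrong — a CI is about the parameter μ, not individual data values.
D) Correct — this is the frequentist long-run coverage interpretation.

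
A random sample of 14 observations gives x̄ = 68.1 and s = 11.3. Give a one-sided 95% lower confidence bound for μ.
μ ≥ 62.75

Lower bound (one-sided):
t* = 1.771 (one-sided for 95%)
Lower bound = x̄ - t* · s/√n = 68.1 - 1.771 · 11.3/√14 = 62.75

We are 95% confident that μ ≥ 62.75.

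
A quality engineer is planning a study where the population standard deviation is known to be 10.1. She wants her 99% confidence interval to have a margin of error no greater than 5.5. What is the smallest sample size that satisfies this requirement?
n ≥ 23

For margin E ≤ 5.5:
n ≥ (z* · σ / E)²
n ≥ (2.576 · 10.1 / 5.5)²
n ≥ 22.38

Minimum n = 23 (rounding up)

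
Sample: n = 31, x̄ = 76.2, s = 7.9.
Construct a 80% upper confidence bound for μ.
μ ≤ 77.41

Upper bound (one-sided):
t* = 0.854 (one-sided for 80%)
Upper bound = x̄ + t* · s/√n = 76.2 + 0.854 · 7.9/√31 = 77.41

We are 80% confident that μ ≤ 77.41.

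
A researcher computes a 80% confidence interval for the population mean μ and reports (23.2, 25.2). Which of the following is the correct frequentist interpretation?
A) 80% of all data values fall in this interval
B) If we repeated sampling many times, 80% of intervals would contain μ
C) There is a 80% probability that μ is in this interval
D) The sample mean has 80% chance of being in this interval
B

A) Wrong — a CI is about the parameter μ, not individual data values.
B) Correct — this is the frequentist long-run coverage interpretation.
C) Wrong — μ is fixed; the randomness lives in the interval, not in μ.
D) Wrong — x̄ is observed and sits in the interval by construction.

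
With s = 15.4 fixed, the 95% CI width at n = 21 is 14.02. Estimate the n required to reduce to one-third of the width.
n ≈ 189

CI width ∝ 1/√n
To reduce width by factor 3, need √n to grow by 3 → need 3² = 9 times as many samples.

Current: n = 21, width = 14.02
New: n = 189, width ≈ 4.42

Width reduced by factor of 14.02/4.42 = 3.17.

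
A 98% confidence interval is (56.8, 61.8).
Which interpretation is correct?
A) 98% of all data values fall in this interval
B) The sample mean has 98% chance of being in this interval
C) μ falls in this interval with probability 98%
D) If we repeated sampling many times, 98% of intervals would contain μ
D

A) Wrong — a CI is about the parameter μ, not individual data values.
B) Wrong — x̄ is observed and sits in the interval by construction.
C) Wrong — μ is fixed; the randomness lives in the interval, not in μ.
D) Correct — this is the frequentist long-run coverage interpretation.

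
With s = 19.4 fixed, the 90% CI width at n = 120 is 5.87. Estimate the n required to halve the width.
n ≈ 480

CI width ∝ 1/√n
To reduce width by factor 2, need √n to grow by 2 → need 2² = 4 times as many samples.

Current: n = 120, width = 5.87
New: n = 480, width ≈ 2.92

Width reduced by factor of 5.87/2.92 = 2.01.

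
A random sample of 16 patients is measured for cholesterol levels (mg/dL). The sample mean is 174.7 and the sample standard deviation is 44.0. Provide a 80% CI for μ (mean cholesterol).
(159.95, 189.45)

t-interval (σ unknown):
df = n - 1 = 15
t* = 1.341 for 80% confidence

Margin of error = t* · s/√n = 1.341 · 44.0/√16 = 14.75

CI: (159.95, 189.45)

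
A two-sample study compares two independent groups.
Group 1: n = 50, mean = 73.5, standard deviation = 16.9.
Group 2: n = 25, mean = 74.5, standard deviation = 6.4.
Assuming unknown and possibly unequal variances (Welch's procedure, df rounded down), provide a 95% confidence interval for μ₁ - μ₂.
(-6.41, 4.41)

Difference: x̄₁ - x̄₂ = -1.00
SE = √(s₁²/n₁ + s₂²/n₂) = √(16.9²/50 + 6.4²/25) = 2.7112
df = 69.47 → 69 (Welch–Satterthwaite, rounded down)
t* = 1.995

CI: -1.00 ± 1.995 · 2.7112 = -1.00 ± 5.41 = (-6.41, 4.41)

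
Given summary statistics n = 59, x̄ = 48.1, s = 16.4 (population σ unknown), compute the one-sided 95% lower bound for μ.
μ ≥ 44.53

Lower bound (one-sided):
t* = 1.672 (one-sided for 95%)
Lower bound = x̄ - t* · s/√n = 48.1 - 1.672 · 16.4/√59 = 44.53

We are 95% confident that μ ≥ 44.53.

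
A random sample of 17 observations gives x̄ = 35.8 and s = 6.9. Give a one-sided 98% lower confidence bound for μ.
μ ≥ 32.06

Lower bound (one-sided):
t* = 2.235 (one-sided for 98%)
Lower bound = x̄ - t* · s/√n = 35.8 - 2.235 · 6.9/√17 = 32.06

We are 98% confident that μ ≥ 32.06.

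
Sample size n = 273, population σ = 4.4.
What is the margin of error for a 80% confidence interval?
Margin of error = 0.34

Margin of error = z* · σ/√n
= 1.282 · 4.4/√273
= 1.282 · 4.4/16.5227
= 0.34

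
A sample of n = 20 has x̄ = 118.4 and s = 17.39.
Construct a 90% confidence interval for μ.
(111.68, 125.12)

t-interval (σ unknown):
df = n - 1 = 19
t* = 1.729 for 90% confidence

Margin of error = t* · s/√n = 1.729 · 17.39/√20 = 6.72

CI: (111.68, 125.12)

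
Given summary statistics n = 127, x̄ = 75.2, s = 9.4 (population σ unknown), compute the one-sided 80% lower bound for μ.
μ ≥ 74.50

Lower bound (one-sided):
t* = 0.844 (one-sided for 80%)
Lower bound = x̄ - t* · s/√n = 75.2 - 0.844 · 9.4/√127 = 74.50

We are 80% confident that μ ≥ 74.50.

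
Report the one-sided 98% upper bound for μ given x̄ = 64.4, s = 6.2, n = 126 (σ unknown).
μ ≤ 65.55

Upper bound (one-sided):
t* = 2.075 (one-sided for 98%)
Upper bound = x̄ + t* · s/√n = 64.4 + 2.075 · 6.2/√126 = 65.55

We are 98% confident that μ ≤ 65.55.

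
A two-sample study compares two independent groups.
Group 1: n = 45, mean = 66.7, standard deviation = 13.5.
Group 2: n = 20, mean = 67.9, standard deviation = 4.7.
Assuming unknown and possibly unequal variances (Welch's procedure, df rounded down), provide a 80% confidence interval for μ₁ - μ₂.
(-4.14, 1.74)

Difference: x̄₁ - x̄₂ = -1.20
SE = √(s₁²/n₁ + s₂²/n₂) = √(13.5²/45 + 4.7²/20) = 2.2704
df = 60.80 → 60 (Welch–Satterthwaite, rounded down)
t* = 1.296

CI: -1.20 ± 1.296 · 2.2704 = -1.20 ± 2.94 = (-4.14, 1.74)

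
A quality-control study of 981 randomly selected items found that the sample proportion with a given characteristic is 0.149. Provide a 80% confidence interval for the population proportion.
(0.134, 0.164)

Proportion CI:
SE = √(p̂(1-p̂)/n) = √(0.149 · 0.851 / 981) = 0.01137

z* = 1.282
Margin = z* · SE = 1.282 · 0.01137 = 0.0146

CI: 0.149 ± 0.0146 = (0.134, 0.164)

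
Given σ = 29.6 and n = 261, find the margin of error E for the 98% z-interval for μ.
Margin of error = 4.26

Margin of error = z* · σ/√n
= 2.326 · 29.6/√261
= 2.326 · 29.6/16.1555
= 4.26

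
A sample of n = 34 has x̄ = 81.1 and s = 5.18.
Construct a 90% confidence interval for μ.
(79.60, 82.60)

t-interval (σ unknown):
df = n - 1 = 33
t* = 1.692 for 90% confidence

Margin of error = t* · s/√n = 1.692 · 5.18/√34 = 1.50

CI: (79.60, 82.60)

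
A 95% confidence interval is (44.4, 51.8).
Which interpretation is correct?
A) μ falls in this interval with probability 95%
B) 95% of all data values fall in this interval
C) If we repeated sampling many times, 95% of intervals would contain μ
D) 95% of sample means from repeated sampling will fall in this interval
C

A) Wrong — μ is fixed; the randomness lives in the interval, not in μ.
B) Wrong — a CI is about the parameter μ, not individual data values.
C) Correct — this is the frequentist long-run coverage interpretation.
D) Wrong — coverage applies to intervals containing μ, not to future x̄ values.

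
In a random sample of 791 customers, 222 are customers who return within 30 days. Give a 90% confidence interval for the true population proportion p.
(0.254, 0.307)

Proportion CI:
p̂ = 222/791 = 0.28066
SE = √(p̂(1-p̂)/n) = √(0.28066 · 0.71934 / 791) = 0.01598

z* = 1.645
Margin = z* · SE = 1.645 · 0.01598 = 0.0263

CI: 0.28066 ± 0.0263 = (0.254, 0.307)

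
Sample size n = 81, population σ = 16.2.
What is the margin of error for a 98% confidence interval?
Margin of error = 4.19

Margin of error = z* · σ/√n
= 2.326 · 16.2/√81
= 2.326 · 16.2/9.0000
= 4.19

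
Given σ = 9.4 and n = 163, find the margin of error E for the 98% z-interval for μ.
Margin of error = 1.71

Margin of error = z* · σ/√n
= 2.326 · 9.4/√163
= 2.326 · 9.4/12.7671
= 1.71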